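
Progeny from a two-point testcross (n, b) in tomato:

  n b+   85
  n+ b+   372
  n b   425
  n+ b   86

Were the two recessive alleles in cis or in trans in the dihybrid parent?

The two most frequent classes are n+ b+ (372) and n b (425); these are the parental (non-recombinant) types.
So the F1 carried n+ b+ on one chromosome and n b on the other — the recessive alleles are on the same chromosome (cis / coupling).

cis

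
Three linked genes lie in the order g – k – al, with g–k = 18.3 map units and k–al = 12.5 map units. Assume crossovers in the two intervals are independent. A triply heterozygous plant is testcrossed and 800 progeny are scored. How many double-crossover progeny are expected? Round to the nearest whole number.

18

Map distances give recombination frequencies of 0.183 and 0.125 for the two intervals.
With no interference, expected double-crossover frequency = 0.183 × 0.125 = 0.02287.
Expected number = 0.02287 × 800 = 18.30 ≈ 18.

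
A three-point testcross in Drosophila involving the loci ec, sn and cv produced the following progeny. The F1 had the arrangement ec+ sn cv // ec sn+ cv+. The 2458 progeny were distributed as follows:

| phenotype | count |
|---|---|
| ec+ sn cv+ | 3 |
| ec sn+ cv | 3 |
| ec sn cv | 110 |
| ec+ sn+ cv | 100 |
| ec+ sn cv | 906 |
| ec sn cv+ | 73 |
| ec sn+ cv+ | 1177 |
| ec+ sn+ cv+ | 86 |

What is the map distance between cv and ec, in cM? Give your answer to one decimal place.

8.2 cM

The two rarest classes, ec+ sn cv+ and ec sn+ cv, are the double crossovers. Comparing them with the parentals, only the cv allele has switched, so cv is the middle locus and the order is ec – cv – sn.
Crossovers in the ec–cv interval produce the single-crossover classes ec sn cv and ec+ sn+ cv+ (110 + 86 = 196) plus the double crossovers (6).
RF(ec–cv) = (196 + 6) / 2458 = 202/2458 = 0.0822 → 8.2 cM.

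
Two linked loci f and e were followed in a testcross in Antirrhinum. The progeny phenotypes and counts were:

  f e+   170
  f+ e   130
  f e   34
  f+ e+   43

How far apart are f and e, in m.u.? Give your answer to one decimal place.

The two most frequent classes, f+ e (130) and f e+ (170), are the parental types, so the F1 was f+ e / f e+.
The recombinant classes are f+ e+ and f e: 43 + 34 = 77.
Recombination frequency = 77/377 = 0.2042 ≈ 20.4%, i.e. 20.4 m.u.

20.4 m.u.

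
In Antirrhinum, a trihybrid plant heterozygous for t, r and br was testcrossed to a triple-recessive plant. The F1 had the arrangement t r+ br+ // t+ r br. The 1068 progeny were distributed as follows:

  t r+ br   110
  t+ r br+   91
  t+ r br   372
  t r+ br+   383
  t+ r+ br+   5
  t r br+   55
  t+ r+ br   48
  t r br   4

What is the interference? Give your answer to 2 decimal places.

The two rarest classes, t+ r+ br+ and t r br, are the double crossovers. Comparing them with the parentals, only the t allele has switched, so t is the middle locus and the order is br – t – r.
br–t: (201 + 9)/1068 = 0.1966; t–r: (103 + 9)/1068 = 0.1049.
Expected DCO frequency = 0.1966 × 0.1049 ≈ 0.02062; observed = 9/1068 ≈ 0.00843.
Coefficient of coincidence = 0.00843/0.02062 ≈ 0.41; interference = 1 − 0.41 = 0.59.

0.59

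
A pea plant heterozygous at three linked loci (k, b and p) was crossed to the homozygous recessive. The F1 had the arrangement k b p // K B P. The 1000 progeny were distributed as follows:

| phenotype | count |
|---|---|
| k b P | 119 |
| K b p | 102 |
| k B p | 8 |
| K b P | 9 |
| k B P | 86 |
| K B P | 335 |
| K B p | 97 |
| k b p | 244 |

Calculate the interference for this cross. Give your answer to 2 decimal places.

The two rarest classes, k B p and K b P, are the double crossovers. Comparing them with the parentals, only the b allele has switched, so b is the middle locus and the order is p – b – k.
p–b: (216 + 17)/1000 = 0.2330; b–k: (188 + 17)/1000 = 0.2050.
Expected DCO frequency = 0.2330 × 0.2050 ≈ 0.04777; observed = 17/1000 ≈ 0.01700.
Coefficient of coincidence = 0.01700/0.04777 ≈ 0.36; interference = 1 − 0.36 = 0.64.

0.64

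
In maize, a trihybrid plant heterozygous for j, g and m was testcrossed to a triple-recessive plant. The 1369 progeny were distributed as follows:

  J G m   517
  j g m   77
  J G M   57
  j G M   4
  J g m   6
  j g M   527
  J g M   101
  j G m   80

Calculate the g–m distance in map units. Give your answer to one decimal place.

The two most frequent reciprocal classes, j g M and J G m, are the parental types, so the F1 was j g M / J G m.
The two rarest classes, j G M and J g m, are the double crossovers. Comparing them with the parentals, only the g allele has switched, so g is the middle locus and the order is m – g – j.
Crossovers in the m–g interval produce the single-crossover classes j g m and J G M (77 + 57 = 134) plus the double crossovers (10).
RF(m–g) = (134 + 10) / 1369 = 144/1369 = 0.1052 → 10.5 map units.

10.5 map units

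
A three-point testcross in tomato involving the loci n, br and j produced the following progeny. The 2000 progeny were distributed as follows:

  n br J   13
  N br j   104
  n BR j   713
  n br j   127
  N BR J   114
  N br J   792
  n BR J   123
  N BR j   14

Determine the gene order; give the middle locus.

n

The two most frequent reciprocal classes, N br J and n BR j, are the parental types, so the F1 was N br J / n BR j.
The two rarest classes, n br J and N BR j, are the double crossovers. Comparing them with the parentals, only the n allele has switched, so n is the middle locus and the order is br – n – j.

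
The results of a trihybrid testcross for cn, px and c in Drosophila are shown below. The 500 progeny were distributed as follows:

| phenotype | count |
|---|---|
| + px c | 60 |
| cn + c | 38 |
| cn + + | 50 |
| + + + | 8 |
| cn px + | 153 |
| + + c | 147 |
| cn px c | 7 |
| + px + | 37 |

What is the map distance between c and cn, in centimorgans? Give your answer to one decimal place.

The two most frequent reciprocal classes, + + c and cn px +, are the parental types, so the F1 was + + c / cn px +.
The two rarest classes, + + + and cn px c, are the double crossovers. Comparing them with the parentals, only the c allele has switched, so c is the middle locus and the order is cn – c – px.
Crossovers in the cn–c interval produce the single-crossover classes cn + c and + px + (38 + 37 = 75) plus the double crossovers (15).
RF(cn–c) = (75 + 15) / 500 = 90/500 = 0.1800 → 18.0 centimorgans.

18.0 centimorgans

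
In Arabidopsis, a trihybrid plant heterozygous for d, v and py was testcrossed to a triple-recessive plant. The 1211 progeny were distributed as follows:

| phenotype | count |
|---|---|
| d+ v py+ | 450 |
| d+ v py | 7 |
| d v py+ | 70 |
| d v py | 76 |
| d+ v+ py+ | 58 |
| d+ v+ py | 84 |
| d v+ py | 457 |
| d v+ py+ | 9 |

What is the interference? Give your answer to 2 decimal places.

The two most frequent reciprocal classes, d v+ py and d+ v py+, are the parental types, so the F1 was d v+ py / d+ v py+.
The two rarest classes, d v+ py+ and d+ v py, are the double crossovers. Comparing them with the parentals, only the py allele has switched, so py is the middle locus and the order is v – py – d.
v–py: (134 + 16)/1211 = 0.1239; py–d: (154 + 16)/1211 = 0.1404.
Expected DCO frequency = 0.1239 × 0.1404 ≈ 0.01740; observed = 16/1211 ≈ 0.01321.
Coefficient of coincidence = 0.01321/0.01740 ≈ 0.76; interference = 1 − 0.76 = 0.24.

0.24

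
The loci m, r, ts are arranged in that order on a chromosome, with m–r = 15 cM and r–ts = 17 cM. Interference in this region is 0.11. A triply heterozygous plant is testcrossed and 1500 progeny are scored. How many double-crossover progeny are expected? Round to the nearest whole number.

34

Map distances give recombination frequencies of 0.150 and 0.170 for the two intervals.
With interference 0.11 (so coincidence = 0.89), expected double-crossover frequency = 0.150 × 0.170 × 0.89 = 0.02270.
Expected number = 0.02270 × 1500 = 34.04 ≈ 34.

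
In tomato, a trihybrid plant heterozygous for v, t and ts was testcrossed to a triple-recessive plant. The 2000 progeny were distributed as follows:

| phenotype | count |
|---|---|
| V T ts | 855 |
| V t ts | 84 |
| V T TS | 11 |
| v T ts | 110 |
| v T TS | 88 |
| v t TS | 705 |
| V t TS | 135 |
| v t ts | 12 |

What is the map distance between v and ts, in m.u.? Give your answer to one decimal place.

The two most frequent reciprocal classes, v t TS and V T ts, are the parental types, so the F1 was v t TS / V T ts.
The two rarest classes, v t ts and V T TS, are the double crossovers. Comparing them with the parentals, only the ts allele has switched, so ts is the middle locus and the order is t – ts – v.
Crossovers in the ts–v interval produce the single-crossover classes V t TS and v T ts (135 + 110 = 245) plus the double crossovers (23).
RF(ts–v) = (245 + 23) / 2000 = 268/2000 = 0.1340 → 13.4 m.u.

13.4 m.u.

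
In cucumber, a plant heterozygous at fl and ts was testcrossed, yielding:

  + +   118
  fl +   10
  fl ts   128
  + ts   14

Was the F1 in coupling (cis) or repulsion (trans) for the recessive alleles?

The two most frequent classes are + + (118) and fl ts (128); these are the parental (non-recombinant) types.
So the F1 carried + + on one chromosome and fl ts on the other — the recessive alleles are on the same chromosome (cis / coupling).

cis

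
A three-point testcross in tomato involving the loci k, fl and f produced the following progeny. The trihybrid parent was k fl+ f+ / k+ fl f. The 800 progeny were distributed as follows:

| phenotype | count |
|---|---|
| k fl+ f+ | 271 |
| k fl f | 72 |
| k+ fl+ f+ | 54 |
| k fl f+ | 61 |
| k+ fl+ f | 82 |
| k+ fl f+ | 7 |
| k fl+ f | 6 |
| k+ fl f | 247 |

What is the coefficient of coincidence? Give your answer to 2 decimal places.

The two rarest classes, k fl+ f and k+ fl f+, are the double crossovers. Comparing them with the parentals, only the f allele has switched, so f is the middle locus and the order is k – f – fl.
k–f: (126 + 13)/800 = 0.1737; f–fl: (143 + 13)/800 = 0.1950.
Expected DCO frequency = 0.1737 × 0.1950 ≈ 0.03387; observed = 13/800 ≈ 0.01625.
Coefficient of coincidence = 0.01625/0.03387 ≈ 0.48.

0.48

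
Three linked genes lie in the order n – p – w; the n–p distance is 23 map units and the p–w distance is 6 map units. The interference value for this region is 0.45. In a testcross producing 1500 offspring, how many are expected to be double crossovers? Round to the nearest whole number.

11

Map distances give recombination frequencies of 0.230 and 0.060 for the two intervals.
With interference 0.45 (so coincidence = 0.55), expected double-crossover frequency = 0.230 × 0.060 × 0.55 = 0.00759.
Expected number = 0.00759 × 1500 = 11.38 ≈ 11.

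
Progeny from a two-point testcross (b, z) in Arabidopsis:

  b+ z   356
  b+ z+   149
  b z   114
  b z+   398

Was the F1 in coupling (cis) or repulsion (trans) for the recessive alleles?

trans

The two most frequent classes are b+ z (356) and b z+ (398); these are the parental (non-recombinant) types.
So the F1 carried b+ z on one chromosome and b z+ on the other — the recessive alleles are on opposite chromosomes (trans / repulsion).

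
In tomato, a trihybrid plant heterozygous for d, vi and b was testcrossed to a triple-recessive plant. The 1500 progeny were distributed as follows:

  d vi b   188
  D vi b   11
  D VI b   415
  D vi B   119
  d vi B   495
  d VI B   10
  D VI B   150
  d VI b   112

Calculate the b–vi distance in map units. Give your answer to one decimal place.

23.9 map units

The two most frequent reciprocal classes, d vi B and D VI b, are the parental types, so the F1 was d vi B / D VI b.
The two rarest classes, d VI B and D vi b, are the double crossovers. Comparing them with the parentals, only the vi allele has switched, so vi is the middle locus and the order is d – vi – b.
Crossovers in the vi–b interval produce the single-crossover classes d vi b and D VI B (188 + 150 = 338) plus the double crossovers (21).
RF(vi–b) = (338 + 21) / 1500 = 359/1500 = 0.2393 → 23.9 map units.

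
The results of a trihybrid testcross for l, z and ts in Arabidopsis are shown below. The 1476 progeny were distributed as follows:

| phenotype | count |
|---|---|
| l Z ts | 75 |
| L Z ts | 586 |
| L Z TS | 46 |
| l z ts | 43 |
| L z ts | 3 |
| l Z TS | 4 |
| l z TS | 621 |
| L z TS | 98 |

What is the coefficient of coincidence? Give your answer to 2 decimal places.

0.60

The two most frequent reciprocal classes, L Z ts and l z TS, are the parental types, so the F1 was L Z ts / l z TS.
The two rarest classes, L z ts and l Z TS, are the double crossovers. Comparing them with the parentals, only the z allele has switched, so z is the middle locus and the order is l – z – ts.
l–z: (173 + 7)/1476 = 0.1220; z–ts: (89 + 7)/1476 = 0.0650.
Expected DCO frequency = 0.1220 × 0.0650 ≈ 0.00793; observed = 7/1476 ≈ 0.00474.
Coefficient of coincidence = 0.00474/0.00793 ≈ 0.60.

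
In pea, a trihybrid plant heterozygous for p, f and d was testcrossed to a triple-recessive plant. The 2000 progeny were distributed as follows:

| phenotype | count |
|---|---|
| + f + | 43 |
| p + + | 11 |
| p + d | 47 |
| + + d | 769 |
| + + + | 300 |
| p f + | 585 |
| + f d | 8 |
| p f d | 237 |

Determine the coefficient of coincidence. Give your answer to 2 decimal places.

0.63

The two most frequent reciprocal classes, + + d and p f +, are the parental types, so the F1 was + + d / p f +.
The two rarest classes, + f d and p + +, are the double crossovers. Comparing them with the parentals, only the f allele has switched, so f is the middle locus and the order is p – f – d.
p–f: (90 + 19)/2000 = 0.0545; f–d: (537 + 19)/2000 = 0.2780.
Expected DCO frequency = 0.0545 × 0.2780 ≈ 0.01515; observed = 19/2000 ≈ 0.00950.
Coefficient of coincidence = 0.00950/0.01515 ≈ 0.63.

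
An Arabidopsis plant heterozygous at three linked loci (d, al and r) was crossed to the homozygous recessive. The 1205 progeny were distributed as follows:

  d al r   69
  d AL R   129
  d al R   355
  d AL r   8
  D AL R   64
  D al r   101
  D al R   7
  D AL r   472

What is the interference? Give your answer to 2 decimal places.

The two most frequent reciprocal classes, D AL r and d al R, are the parental types, so the F1 was D AL r / d al R.
The two rarest classes, d AL r and D al R, are the double crossovers. Comparing them with the parentals, only the d allele has switched, so d is the middle locus and the order is r – d – al.
r–d: (133 + 15)/1205 = 0.1228; d–al: (230 + 15)/1205 = 0.2033.
Expected DCO frequency = 0.1228 × 0.2033 ≈ 0.02497; observed = 15/1205 ≈ 0.01245.
Coefficient of coincidence = 0.01245/0.02497 ≈ 0.50; interference = 1 − 0.50 = 0.50.

0.50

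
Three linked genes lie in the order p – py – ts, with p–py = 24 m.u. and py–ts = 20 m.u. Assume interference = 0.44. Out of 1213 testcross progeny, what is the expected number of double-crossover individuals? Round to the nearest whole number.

33

Map distances give recombination frequencies of 0.240 and 0.200 for the two intervals.
With interference 0.44 (so coincidence = 0.56), expected double-crossover frequency = 0.240 × 0.200 × 0.56 = 0.02688.
Expected number = 0.02688 × 1213 = 32.61 ≈ 33.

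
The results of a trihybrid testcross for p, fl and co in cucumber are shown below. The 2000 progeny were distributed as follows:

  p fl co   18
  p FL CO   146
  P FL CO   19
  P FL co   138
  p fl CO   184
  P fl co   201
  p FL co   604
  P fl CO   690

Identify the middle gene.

The two most frequent reciprocal classes, p FL co and P fl CO, are the parental types, so the F1 was p FL co / P fl CO.
The two rarest classes, p fl co and P FL CO, are the double crossovers. Comparing them with the parentals, only the fl allele has switched, so fl is the middle locus and the order is co – fl – p.

fl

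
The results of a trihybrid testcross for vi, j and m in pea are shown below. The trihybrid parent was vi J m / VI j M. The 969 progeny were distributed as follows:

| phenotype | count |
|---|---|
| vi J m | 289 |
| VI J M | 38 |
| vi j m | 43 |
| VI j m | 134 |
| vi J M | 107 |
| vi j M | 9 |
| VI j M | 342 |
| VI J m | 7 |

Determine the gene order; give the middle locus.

The two rarest classes, VI J m and vi j M, are the double crossovers. Comparing them with the parentals, only the vi allele has switched, so vi is the middle locus and the order is j – vi – m.

vi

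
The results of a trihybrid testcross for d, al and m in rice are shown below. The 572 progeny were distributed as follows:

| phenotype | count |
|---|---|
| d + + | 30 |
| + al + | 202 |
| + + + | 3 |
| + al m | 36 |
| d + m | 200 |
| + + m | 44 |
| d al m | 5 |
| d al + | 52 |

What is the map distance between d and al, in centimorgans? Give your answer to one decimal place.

18.2 centimorgans

The two most frequent reciprocal classes, + al + and d + m, are the parental types, so the F1 was + al + / d + m.
The two rarest classes, + + + and d al m, are the double crossovers. Comparing them with the parentals, only the al allele has switched, so al is the middle locus and the order is m – al – d.
Crossovers in the al–d interval produce the single-crossover classes d al + and + + m (52 + 44 = 96) plus the double crossovers (8).
RF(al–d) = (96 + 8) / 572 = 104/572 = 0.1818 → 18.2 centimorgans.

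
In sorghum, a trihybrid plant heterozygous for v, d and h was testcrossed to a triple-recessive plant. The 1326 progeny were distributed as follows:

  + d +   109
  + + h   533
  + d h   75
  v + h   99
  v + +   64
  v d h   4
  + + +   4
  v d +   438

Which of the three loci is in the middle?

The two most frequent reciprocal classes, v d + and + + h, are the parental types, so the F1 was v d + / + + h.
The two rarest classes, v d h and + + +, are the double crossovers. Comparing them with the parentals, only the h allele has switched, so h is the middle locus and the order is v – h – d.

h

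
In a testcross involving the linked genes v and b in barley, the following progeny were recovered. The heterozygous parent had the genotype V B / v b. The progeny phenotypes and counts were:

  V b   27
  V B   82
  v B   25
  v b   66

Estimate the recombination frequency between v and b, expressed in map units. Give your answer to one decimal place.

26.0 map units

The recombinant classes are V b and v B: 27 + 25 = 52.
Recombination frequency = 52/200 = 0.2600 ≈ 26.0%, i.e. 26.0 map units.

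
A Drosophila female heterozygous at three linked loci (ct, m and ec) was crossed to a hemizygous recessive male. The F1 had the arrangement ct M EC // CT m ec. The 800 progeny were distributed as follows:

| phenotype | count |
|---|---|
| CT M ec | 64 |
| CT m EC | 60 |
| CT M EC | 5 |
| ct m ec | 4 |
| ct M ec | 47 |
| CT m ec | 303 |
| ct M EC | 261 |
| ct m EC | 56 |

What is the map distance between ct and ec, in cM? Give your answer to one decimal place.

14.5 cM

The two rarest classes, CT M EC and ct m ec, are the double crossovers. Comparing them with the parentals, only the ct allele has switched, so ct is the middle locus and the order is m – ct – ec.
Crossovers in the ct–ec interval produce the single-crossover classes ct M ec and CT m EC (47 + 60 = 107) plus the double crossovers (9).
RF(ct–ec) = (107 + 9) / 800 = 116/800 = 0.1450 → 14.5 cM.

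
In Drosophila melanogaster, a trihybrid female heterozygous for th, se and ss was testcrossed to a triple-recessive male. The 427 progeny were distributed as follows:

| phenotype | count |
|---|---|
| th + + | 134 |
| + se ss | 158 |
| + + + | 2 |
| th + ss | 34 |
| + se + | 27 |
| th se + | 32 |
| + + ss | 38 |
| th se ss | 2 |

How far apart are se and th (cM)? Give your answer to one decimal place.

17.3 cM

The two most frequent reciprocal classes, th + + and + se ss, are the parental types, so the F1 was th + + / + se ss.
The two rarest classes, + + + and th se ss, are the double crossovers. Comparing them with the parentals, only the th allele has switched, so th is the middle locus and the order is se – th – ss.
Crossovers in the se–th interval produce the single-crossover classes th se + and + + ss (32 + 38 = 70) plus the double crossovers (4).
RF(se–th) = (70 + 4) / 427 = 74/427 = 0.1733 → 17.3 cM.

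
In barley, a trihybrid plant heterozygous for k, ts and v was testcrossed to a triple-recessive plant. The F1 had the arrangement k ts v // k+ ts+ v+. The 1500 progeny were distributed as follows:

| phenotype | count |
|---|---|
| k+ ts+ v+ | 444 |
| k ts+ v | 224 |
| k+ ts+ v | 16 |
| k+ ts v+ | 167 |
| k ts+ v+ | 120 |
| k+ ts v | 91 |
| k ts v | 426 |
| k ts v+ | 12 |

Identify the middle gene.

v

The two rarest classes, k ts v+ and k+ ts+ v, are the double crossovers. Comparing them with the parentals, only the v allele has switched, so v is the middle locus and the order is ts – v – k.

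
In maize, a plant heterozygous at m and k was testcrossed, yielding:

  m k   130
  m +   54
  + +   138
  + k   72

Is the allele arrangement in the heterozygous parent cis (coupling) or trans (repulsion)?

cis

The two most frequent classes are + + (138) and m k (130); these are the parental (non-recombinant) types.
So the F1 carried + + on one chromosome and m k on the other — the recessive alleles are on the same chromosome (cis / coupling).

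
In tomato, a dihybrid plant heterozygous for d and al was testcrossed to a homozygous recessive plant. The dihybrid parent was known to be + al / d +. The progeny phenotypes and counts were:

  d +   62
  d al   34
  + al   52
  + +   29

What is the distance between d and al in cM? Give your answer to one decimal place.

The recombinant classes are + + and d al: 29 + 34 = 63.
Recombination frequency = 63/177 = 0.3559 ≈ 35.6%, i.e. 35.6 cM.

35.6 cM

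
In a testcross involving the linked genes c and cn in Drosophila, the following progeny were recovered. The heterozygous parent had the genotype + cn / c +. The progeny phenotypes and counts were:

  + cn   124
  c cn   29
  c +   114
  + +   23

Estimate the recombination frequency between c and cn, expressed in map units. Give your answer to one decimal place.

17.9 map units

The recombinant classes are + + and c cn: 23 + 29 = 52.
Recombination frequency = 52/290 = 0.1793 ≈ 17.9%, i.e. 17.9 map units.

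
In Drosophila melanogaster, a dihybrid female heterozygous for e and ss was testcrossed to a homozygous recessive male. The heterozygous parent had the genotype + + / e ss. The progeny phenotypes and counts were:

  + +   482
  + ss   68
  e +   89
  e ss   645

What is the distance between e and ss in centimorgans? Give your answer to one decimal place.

12.2 centimorgans

The recombinant classes are + ss and e +: 68 + 89 = 157.
Recombination frequency = 157/1284 = 0.1223 ≈ 12.2%, i.e. 12.2 centimorgans.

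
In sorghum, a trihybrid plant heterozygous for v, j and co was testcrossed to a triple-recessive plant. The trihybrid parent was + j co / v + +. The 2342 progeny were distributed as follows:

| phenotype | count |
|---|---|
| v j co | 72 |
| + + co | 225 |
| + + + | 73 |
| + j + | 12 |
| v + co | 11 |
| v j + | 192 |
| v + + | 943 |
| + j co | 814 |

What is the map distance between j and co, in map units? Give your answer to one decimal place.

The two rarest classes, + j + and v + co, are the double crossovers. Comparing them with the parentals, only the co allele has switched, so co is the middle locus and the order is j – co – v.
Crossovers in the j–co interval produce the single-crossover classes + + co and v j + (225 + 192 = 417) plus the double crossovers (23).
RF(j–co) = (417 + 23) / 2342 = 440/2342 = 0.1879 → 18.8 map units.

18.8 map units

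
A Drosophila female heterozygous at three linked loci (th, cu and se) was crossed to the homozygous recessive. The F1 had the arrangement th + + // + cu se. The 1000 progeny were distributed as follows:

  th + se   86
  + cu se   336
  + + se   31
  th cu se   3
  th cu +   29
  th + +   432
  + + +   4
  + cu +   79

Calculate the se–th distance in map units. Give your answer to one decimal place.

The two rarest classes, + + + and th cu se, are the double crossovers. Comparing them with the parentals, only the th allele has switched, so th is the middle locus and the order is se – th – cu.
Crossovers in the se–th interval produce the single-crossover classes th + se and + cu + (86 + 79 = 165) plus the double crossovers (7).
RF(se–th) = (165 + 7) / 1000 = 172/1000 = 0.1720 → 17.2 map units.

17.2 map units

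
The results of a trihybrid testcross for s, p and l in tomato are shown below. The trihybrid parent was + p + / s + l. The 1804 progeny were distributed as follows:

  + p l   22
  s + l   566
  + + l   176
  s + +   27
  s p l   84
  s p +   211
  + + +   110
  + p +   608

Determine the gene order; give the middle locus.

The two rarest classes, + p l and s + +, are the double crossovers. Comparing them with the parentals, only the l allele has switched, so l is the middle locus and the order is s – l – p.

l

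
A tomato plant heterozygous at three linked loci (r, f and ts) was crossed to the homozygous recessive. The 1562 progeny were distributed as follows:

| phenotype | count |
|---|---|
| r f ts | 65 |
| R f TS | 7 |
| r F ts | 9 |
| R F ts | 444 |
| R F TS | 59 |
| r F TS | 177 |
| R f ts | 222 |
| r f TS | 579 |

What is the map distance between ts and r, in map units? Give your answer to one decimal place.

9.0 map units

The two most frequent reciprocal classes, R F ts and r f TS, are the parental types, so the F1 was R F ts / r f TS.
The two rarest classes, r F ts and R f TS, are the double crossovers. Comparing them with the parentals, only the r allele has switched, so r is the middle locus and the order is ts – r – f.
Crossovers in the ts–r interval produce the single-crossover classes R F TS and r f ts (59 + 65 = 124) plus the double crossovers (16).
RF(ts–r) = (124 + 16) / 1562 = 140/1562 = 0.0896 → 9.0 map units.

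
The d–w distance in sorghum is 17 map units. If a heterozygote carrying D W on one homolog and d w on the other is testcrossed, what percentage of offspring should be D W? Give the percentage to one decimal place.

41.5%

A map distance of 17 map units corresponds to a recombination frequency of 0.170.
The F1 is D W / d w, so D W is a parental gamete class with expected frequency (1 − r)/2 = 0.830/2 = 0.4150.
That is 0.4150 = 41.5% of the progeny.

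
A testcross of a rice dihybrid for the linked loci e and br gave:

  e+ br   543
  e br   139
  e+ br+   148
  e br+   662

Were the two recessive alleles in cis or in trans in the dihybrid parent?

trans

The two most frequent classes are e+ br (543) and e br+ (662); these are the parental (non-recombinant) types.
So the F1 carried e+ br on one chromosome and e br+ on the other — the recessive alleles are on opposite chromosomes (trans / repulsion).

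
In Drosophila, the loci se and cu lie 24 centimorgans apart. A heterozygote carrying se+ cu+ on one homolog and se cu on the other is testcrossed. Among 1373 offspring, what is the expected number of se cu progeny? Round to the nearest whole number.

522

A map distance of 24 centimorgans corresponds to a recombination frequency of 0.240.
The F1 is se+ cu+ / se cu, so se cu is a parental gamete class with expected frequency (1 − r)/2 = 0.760/2 = 0.3800.
Expected number = 0.3800 × 1373 = 521.74 ≈ 522.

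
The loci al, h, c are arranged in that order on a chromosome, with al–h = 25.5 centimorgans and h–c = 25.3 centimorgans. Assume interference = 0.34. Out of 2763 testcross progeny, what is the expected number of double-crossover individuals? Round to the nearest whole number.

Map distances give recombination frequencies of 0.255 and 0.253 for the two intervals.
With interference 0.34 (so coincidence = 0.66), expected double-crossover frequency = 0.255 × 0.253 × 0.66 = 0.04258.
Expected number = 0.04258 × 2763 = 117.65 ≈ 118.

118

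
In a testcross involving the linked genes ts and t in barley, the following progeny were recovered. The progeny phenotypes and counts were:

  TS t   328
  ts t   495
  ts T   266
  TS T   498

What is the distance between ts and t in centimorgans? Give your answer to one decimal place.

37.4 centimorgans

The two most frequent classes, TS T (498) and ts t (495), are the parental types, so the F1 was TS T / ts t.
The recombinant classes are TS t and ts T: 328 + 266 = 594.
Recombination frequency = 594/1587 = 0.3743 ≈ 37.4%, i.e. 37.4 centimorgans.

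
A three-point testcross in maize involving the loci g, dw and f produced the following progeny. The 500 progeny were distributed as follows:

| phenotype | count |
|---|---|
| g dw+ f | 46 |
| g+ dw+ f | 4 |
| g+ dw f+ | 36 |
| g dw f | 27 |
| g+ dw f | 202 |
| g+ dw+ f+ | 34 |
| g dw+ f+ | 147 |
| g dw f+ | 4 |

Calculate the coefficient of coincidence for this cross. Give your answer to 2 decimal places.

The two most frequent reciprocal classes, g dw+ f+ and g+ dw f, are the parental types, so the F1 was g dw+ f+ / g+ dw f.
The two rarest classes, g dw f+ and g+ dw+ f, are the double crossovers. Comparing them with the parentals, only the dw allele has switched, so dw is the middle locus and the order is f – dw – g.
f–dw: (82 + 8)/500 = 0.1800; dw–g: (61 + 8)/500 = 0.1380.
Expected DCO frequency = 0.1800 × 0.1380 ≈ 0.02484; observed = 8/500 ≈ 0.01600.
Coefficient of coincidence = 0.01600/0.02484 ≈ 0.64.

0.64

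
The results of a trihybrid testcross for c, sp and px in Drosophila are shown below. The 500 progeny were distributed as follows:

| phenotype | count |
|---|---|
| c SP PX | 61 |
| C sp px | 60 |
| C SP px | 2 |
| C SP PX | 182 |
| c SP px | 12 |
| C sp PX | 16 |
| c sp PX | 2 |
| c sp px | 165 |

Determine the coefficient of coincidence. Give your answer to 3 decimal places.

0.500

The two most frequent reciprocal classes, C SP PX and c sp px, are the parental types, so the F1 was C SP PX / c sp px.
The two rarest classes, C SP px and c sp PX, are the double crossovers. Comparing them with the parentals, only the px allele has switched, so px is the middle locus and the order is c – px – sp.
c–px: (121 + 4)/500 = 0.2500; px–sp: (28 + 4)/500 = 0.0640.
Expected DCO frequency = 0.2500 × 0.0640 ≈ 0.01600; observed = 4/500 ≈ 0.00800.
Coefficient of coincidence = 0.00800/0.01600 ≈ 0.500.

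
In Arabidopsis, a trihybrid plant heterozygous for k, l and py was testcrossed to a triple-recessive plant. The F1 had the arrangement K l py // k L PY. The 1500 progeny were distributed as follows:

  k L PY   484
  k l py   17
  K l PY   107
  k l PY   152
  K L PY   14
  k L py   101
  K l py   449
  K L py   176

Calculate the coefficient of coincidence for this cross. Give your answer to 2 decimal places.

0.54

The two rarest classes, k l py and K L PY, are the double crossovers. Comparing them with the parentals, only the k allele has switched, so k is the middle locus and the order is py – k – l.
py–k: (208 + 31)/1500 = 0.1593; k–l: (328 + 31)/1500 = 0.2393.
Expected DCO frequency = 0.1593 × 0.2393 ≈ 0.03812; observed = 31/1500 ≈ 0.02067.
Coefficient of coincidence = 0.02067/0.03812 ≈ 0.54.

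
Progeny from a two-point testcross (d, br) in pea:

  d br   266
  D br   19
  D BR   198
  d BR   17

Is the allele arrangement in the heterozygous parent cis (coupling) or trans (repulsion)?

cis

The two most frequent classes are D BR (198) and d br (266); these are the parental (non-recombinant) types.
So the F1 carried D BR on one chromosome and d br on the other — the recessive alleles are on the same chromosome (cis / coupling).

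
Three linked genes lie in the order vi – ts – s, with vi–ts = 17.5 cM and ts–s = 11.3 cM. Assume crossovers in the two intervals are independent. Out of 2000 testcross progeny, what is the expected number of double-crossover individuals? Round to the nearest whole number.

40

Map distances give recombination frequencies of 0.175 and 0.113 for the two intervals.
With no interference, expected double-crossover frequency = 0.175 × 0.113 = 0.01978.
Expected number = 0.01978 × 2000 = 39.55 ≈ 40.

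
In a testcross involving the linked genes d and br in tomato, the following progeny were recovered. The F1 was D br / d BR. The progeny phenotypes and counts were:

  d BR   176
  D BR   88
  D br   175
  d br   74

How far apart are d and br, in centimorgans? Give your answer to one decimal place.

31.6 centimorgans

The recombinant classes are D BR and d br: 88 + 74 = 162.
Recombination frequency = 162/513 = 0.3158 ≈ 31.6%, i.e. 31.6 centimorgans.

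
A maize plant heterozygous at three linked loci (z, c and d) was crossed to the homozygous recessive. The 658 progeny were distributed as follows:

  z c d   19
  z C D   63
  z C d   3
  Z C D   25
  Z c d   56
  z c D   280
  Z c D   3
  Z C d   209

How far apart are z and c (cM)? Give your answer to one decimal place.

The two most frequent reciprocal classes, Z C d and z c D, are the parental types, so the F1 was Z C d / z c D.
The two rarest classes, z C d and Z c D, are the double crossovers. Comparing them with the parentals, only the z allele has switched, so z is the middle locus and the order is c – z – d.
Crossovers in the c–z interval produce the single-crossover classes Z c d and z C D (56 + 63 = 119) plus the double crossovers (6).
RF(c–z) = (119 + 6) / 658 = 125/658 = 0.1900 → 19.0 cM.

19.0 cM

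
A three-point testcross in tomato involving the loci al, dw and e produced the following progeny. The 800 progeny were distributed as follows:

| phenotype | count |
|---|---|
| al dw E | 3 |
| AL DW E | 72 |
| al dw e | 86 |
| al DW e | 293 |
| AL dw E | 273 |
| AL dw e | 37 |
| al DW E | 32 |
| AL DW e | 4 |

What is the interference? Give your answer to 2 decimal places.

The two most frequent reciprocal classes, AL dw E and al DW e, are the parental types, so the F1 was AL dw E / al DW e.
The two rarest classes, al dw E and AL DW e, are the double crossovers. Comparing them with the parentals, only the al allele has switched, so al is the middle locus and the order is e – al – dw.
e–al: (69 + 7)/800 = 0.0950; al–dw: (158 + 7)/800 = 0.2062.
Expected DCO frequency = 0.0950 × 0.2062 ≈ 0.01959; observed = 7/800 ≈ 0.00875.
Coefficient of coincidence = 0.00875/0.01959 ≈ 0.45; interference = 1 − 0.45 = 0.55.

0.55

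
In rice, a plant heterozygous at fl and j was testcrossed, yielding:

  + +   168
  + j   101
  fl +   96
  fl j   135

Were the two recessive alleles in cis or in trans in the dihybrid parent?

cis

The two most frequent classes are + + (168) and fl j (135); these are the parental (non-recombinant) types.
So the F1 carried + + on one chromosome and fl j on the other — the recessive alleles are on the same chromosome (cis / coupling).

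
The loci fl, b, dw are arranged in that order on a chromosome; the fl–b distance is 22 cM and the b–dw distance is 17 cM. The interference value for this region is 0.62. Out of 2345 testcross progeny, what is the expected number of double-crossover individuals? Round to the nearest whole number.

33

Map distances give recombination frequencies of 0.220 and 0.170 for the two intervals.
With interference 0.62 (so coincidence = 0.38), expected double-crossover frequency = 0.220 × 0.170 × 0.38 = 0.01421.
Expected number = 0.01421 × 2345 = 33.33 ≈ 33.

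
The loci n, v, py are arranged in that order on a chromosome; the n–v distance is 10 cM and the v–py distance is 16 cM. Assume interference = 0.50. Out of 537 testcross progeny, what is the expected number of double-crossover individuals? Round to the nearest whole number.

4

Map distances give recombination frequencies of 0.100 and 0.160 for the two intervals.
With interference 0.50 (so coincidence = 0.50), expected double-crossover frequency = 0.100 × 0.160 × 0.50 = 0.00800.
Expected number = 0.00800 × 537 = 4.30 ≈ 4.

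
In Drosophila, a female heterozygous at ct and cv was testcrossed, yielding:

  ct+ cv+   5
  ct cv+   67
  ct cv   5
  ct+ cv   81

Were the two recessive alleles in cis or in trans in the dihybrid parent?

The two most frequent classes are ct+ cv (81) and ct cv+ (67); these are the parental (non-recombinant) types.
So the F1 carried ct+ cv on one chromosome and ct cv+ on the other — the recessive alleles are on opposite chromosomes (trans / repulsion).

trans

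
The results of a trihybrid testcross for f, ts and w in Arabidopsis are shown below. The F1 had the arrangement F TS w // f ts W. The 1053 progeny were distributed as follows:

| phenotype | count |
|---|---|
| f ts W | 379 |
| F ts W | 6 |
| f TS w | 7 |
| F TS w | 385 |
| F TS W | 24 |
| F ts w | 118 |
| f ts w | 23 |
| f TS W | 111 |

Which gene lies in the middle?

f

The two rarest classes, f TS w and F ts W, are the double crossovers. Comparing them with the parentals, only the f allele has switched, so f is the middle locus and the order is ts – f – w.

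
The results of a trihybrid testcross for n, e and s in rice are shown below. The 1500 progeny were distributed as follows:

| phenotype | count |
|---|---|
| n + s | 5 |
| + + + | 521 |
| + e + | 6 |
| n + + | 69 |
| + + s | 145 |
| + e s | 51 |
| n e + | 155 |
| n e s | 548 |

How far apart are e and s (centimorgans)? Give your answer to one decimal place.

The two most frequent reciprocal classes, n e s and + + +, are the parental types, so the F1 was n e s / + + +.
The two rarest classes, n + s and + e +, are the double crossovers. Comparing them with the parentals, only the e allele has switched, so e is the middle locus and the order is s – e – n.
Crossovers in the s–e interval produce the single-crossover classes n e + and + + s (155 + 145 = 300) plus the double crossovers (11).
RF(s–e) = (300 + 11) / 1500 = 311/1500 = 0.2073 → 20.7 centimorgans.

20.7 centimorgans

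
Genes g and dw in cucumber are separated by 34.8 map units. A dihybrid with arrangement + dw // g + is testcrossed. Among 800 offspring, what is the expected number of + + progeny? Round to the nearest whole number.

139

A map distance of 34.8 map units corresponds to a recombination frequency of 0.348.
The F1 is + dw / g +, so + + is a recombinant gamete class with expected frequency r/2 = 0.348/2 = 0.1740.
Expected number = 0.1740 × 800 = 139.20 ≈ 139.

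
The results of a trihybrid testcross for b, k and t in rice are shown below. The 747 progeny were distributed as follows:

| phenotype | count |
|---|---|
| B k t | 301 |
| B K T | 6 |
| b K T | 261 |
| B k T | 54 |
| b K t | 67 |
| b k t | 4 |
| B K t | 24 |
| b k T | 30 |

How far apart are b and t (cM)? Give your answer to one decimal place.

The two most frequent reciprocal classes, B k t and b K T, are the parental types, so the F1 was B k t / b K T.
The two rarest classes, b k t and B K T, are the double crossovers. Comparing them with the parentals, only the b allele has switched, so b is the middle locus and the order is t – b – k.
Crossovers in the t–b interval produce the single-crossover classes B k T and b K t (54 + 67 = 121) plus the double crossovers (10).
RF(t–b) = (121 + 10) / 747 = 131/747 = 0.1754 → 17.5 cM.

17.5 cM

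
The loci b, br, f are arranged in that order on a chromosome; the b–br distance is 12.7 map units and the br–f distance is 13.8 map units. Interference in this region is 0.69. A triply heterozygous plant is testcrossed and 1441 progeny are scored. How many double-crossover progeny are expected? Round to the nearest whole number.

8

Map distances give recombination frequencies of 0.127 and 0.138 for the two intervals.
With interference 0.69 (so coincidence = 0.31), expected double-crossover frequency = 0.127 × 0.138 × 0.31 = 0.00543.
Expected number = 0.00543 × 1441 = 7.83 ≈ 8.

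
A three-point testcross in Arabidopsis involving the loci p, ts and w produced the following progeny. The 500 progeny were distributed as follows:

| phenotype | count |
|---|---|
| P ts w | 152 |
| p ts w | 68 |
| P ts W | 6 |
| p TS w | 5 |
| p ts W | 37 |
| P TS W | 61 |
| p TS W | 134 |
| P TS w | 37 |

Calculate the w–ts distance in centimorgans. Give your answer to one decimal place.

17.0 centimorgans

The two most frequent reciprocal classes, P ts w and p TS W, are the parental types, so the F1 was P ts w / p TS W.
The two rarest classes, P ts W and p TS w, are the double crossovers. Comparing them with the parentals, only the w allele has switched, so w is the middle locus and the order is ts – w – p.
Crossovers in the ts–w interval produce the single-crossover classes P TS w and p ts W (37 + 37 = 74) plus the double crossovers (11).
RF(ts–w) = (74 + 11) / 500 = 85/500 = 0.1700 → 17.0 centimorgans.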